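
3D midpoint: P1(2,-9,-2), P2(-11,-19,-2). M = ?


Mx = (2- 11)/2 = -4.5000
My = (-9- 19)/2 = -14.0000
Mz = (-2- 2)/2 = -2.0000

M = (-4.5000, -14.0000, -2.0000)


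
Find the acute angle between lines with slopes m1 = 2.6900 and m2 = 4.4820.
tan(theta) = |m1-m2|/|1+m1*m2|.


m1-m2 = -1.792
1+m1*m2 = 13.05658
tan(theta) = |-1.792/13.05658| = 0.137249
theta = arctan(|-1.792/13.05658|) = 7.8150 degrees (acute angle)

7.8150 degrees


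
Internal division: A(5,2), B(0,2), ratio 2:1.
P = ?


Px = (2*0 + 1*5)/3 = 5/3 = 1.6667
Py = (2*2 + 1*2)/3 = 6/3 = 2.0000

P = (1.6667, 2.0000)


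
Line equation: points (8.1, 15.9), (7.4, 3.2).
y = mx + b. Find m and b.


m = (-12.7)/(-0.7) = 18.1429
b = y1 - m*x1 = 15.9 - (-12.7*8.1)/(-0.7) = 15.9 - 146.9571 = -131.0571

y = 18.1429x - 131.0571


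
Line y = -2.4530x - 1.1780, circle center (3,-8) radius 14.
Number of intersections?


Substitute y = -2.4530x - 1.1780: (x-3)^2 + (-2.4530x- 1.1780+ 8)^2 = 196
Expand to Ax^2 + Bx + C = 0, where b-k = 6.822
A = 1+m^2 = 7.017209
B = 2(m(b-k) - h) = 2(-2.4530*6.822 - 3) = -39.468732
C = h^2 + (b-k)^2 - r^2 = 9 + 46.539684 - 196 = -140.460316
disc = B^2-4AC = 1557.7808 + 3942.5576 = 5500.3384
disc > 0

2 intersection points


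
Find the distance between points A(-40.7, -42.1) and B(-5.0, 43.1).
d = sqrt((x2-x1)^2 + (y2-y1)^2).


dx = -5.0 + 40.7 = 35.7
dy = 43.1 + 42.1 = 85.2
d = sqrt(1274.49 + 7259.04) = sqrt(8533.53) = 92.3771

92.3771


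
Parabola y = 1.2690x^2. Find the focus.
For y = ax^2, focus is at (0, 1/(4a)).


a = 1.2690
4a = 5.0760
focus = (0, 1/5.0760) = (0, 0.1970)

Focus = (0, 0.1970)


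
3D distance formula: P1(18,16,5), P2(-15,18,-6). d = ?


dx=-33, dy=2, dz=-11
d = sqrt(1089+4+121) = sqrt(1214) = 34.8425

34.8425


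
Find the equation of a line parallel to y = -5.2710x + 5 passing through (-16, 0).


Parallel lines have equal slopes.
m2 = -5.2710
b2 = 0 + 5.2710*(-16) = -84.3360

y = -5.2710x - 84.3360


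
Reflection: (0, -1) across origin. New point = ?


Reflection rule for origin: (-x, -y)
(0, -1) -> (0, 1)

(0, 1)


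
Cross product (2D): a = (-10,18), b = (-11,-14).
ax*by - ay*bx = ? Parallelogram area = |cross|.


cross = -10*(-14) - 18*(-11) = 140 + 198 = 338
Parallelogram area = |338| = 338

cross = 338, parallelogram area = 338


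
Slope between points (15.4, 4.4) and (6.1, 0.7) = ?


dy = 0.7 - 4.4 = -3.7
dx = 6.1 - 15.4 = -9.3
m = -3.7/(-9.3) = 0.3978

m = 0.3978


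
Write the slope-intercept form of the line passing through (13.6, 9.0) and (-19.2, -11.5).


m = (-20.5)/(-32.8) = 0.6250
b = y1 - m*x1 = 9.0 - (-20.5*13.6)/(-32.8) = 9.0 - 8.5000 = 0.5000

y = 0.6250x + 0.5000


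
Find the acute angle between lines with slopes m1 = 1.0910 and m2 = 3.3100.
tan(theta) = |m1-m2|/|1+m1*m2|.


m1-m2 = -2.219
1+m1*m2 = 4.61121
tan(theta) = |-2.219/4.61121| = 0.481219
theta = arctan(|-2.219/4.61121|) = 25.6977 degrees (acute angle)

25.6977 degrees


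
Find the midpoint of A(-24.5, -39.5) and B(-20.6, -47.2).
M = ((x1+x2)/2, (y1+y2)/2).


Mx = (-24.5 - 20.6)/2 = -45.1/2 = -22.5500
My = (-39.5 - 47.2)/2 = -86.7/2 = -43.3500

(-22.5500, -43.3500)


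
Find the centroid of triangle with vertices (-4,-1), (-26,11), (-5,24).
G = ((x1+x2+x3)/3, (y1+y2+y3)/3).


Gx = (-4- 26- 5)/3 = -35/3 = -11.6667
Gy = (-1+11+24)/3 = 34/3 = 11.3333

G = (-11.6667, 11.3333)


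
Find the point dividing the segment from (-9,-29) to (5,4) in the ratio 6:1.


Px = (6*5 + 1*(-9))/7 = 21/7 = 3.0000
Py = (6*4 + 1*(-29))/7 = -5/7 = -0.7143

P = (3.0000, -0.7143)


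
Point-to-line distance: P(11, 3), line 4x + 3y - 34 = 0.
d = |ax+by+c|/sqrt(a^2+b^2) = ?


|4*11 + 3*3 - 34| = |19| = 19
sqrt(16 + 9) = sqrt(25) = 5.0000
d = 19/sqrt(25) = 3.8000

3.8000


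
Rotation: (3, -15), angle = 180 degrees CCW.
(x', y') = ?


cos(180) = -1, sin(180) = 0
x' = 3*(-1) + 15*0 = -3
y' = 3*0 - 15*(-1) = 15

(-3, 15)


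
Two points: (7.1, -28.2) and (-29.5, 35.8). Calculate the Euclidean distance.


dx = -29.5 - 7.1 = -36.6
dy = 35.8 + 28.2 = 64.0
d = sqrt(1339.56 + 4096.0) = sqrt(5435.56) = 73.7263

73.7263


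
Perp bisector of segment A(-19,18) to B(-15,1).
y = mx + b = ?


Midpoint = (-17, 9.5)
Slope of AB = dy/dx = -17/4 = -4.2500
Perp slope = -dx/dy = 4/17 = 0.2353
b = My - (perp slope)*Mx = 9.5 + (4*(-17))/(-17) = 9.5 + 4.0000 = 13.5000

y = 0.2353x + 13.5000


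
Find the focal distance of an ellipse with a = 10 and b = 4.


c^2 = 10^2 - 4^2 = 100 - 16 = 84
c = sqrt(84) = 9.1652

c = 9.1652


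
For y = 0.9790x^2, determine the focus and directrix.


a = 0.9790
1/(4a) = 0.2554
Focus = (0, 0.2554)
Directrix: y = -0.2554

Focus = (0, 0.2554), Directrix: y = -0.2554


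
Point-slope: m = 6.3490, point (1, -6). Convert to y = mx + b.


y + 6 = 6.3490(x - 1)
y = 6.3490x - 6 - 6.3490*1
y = 6.3490x - 12.3490

y = 6.3490x - 12.3490


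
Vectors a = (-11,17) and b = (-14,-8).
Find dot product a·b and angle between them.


a·b = -11*(-14) + 17*(-8) = 154 - 136 = 18
|a| = sqrt(121+289) = 20.2485
|b| = sqrt(196+64) = 16.1245
cos(theta) = 18/(sqrt(410)*sqrt(260)) = 18/sqrt(106600) = 0.055131
theta = arccos(18/sqrt(106600)) = 86.8396 degrees

a·b = 18, theta = 86.8396 deg


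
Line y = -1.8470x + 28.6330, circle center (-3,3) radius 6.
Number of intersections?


Substitute y = -1.8470x + 28.6330: (x+ 3)^2 + (-1.8470x+28.6330-3)^2 = 36
Expand to Ax^2 + Bx + C = 0, where b-k = 25.633
A = 1+m^2 = 4.411409
B = 2(m(b-k) - h) = 2(-1.8470*25.633 + 3) = -88.688302
C = h^2 + (b-k)^2 - r^2 = 9 + 657.050689 - 36 = 630.050689
disc = B^2-4AC = 7865.6149 - 11117.6451 = -3252.0302
disc < 0

0 intersection points


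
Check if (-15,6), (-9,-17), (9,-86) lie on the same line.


-15*(-17+ 86) - 9*(-86-6) + 9*(6+ 17)
= -1035 + 828 + 207 = 0

Yes, collinear (determinant = 0)


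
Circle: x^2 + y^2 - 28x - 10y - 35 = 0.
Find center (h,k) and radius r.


h = -D/2 = 28/2 = 14
k = -E/2 = 10/2 = 5
r^2 = h^2 + k^2 - F = 196 + 25 + 35 = 256
r = 16

Center (14, 5), radius = 16


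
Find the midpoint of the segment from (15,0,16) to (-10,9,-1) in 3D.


Mx = (15- 10)/2 = 2.5000
My = (0+9)/2 = 4.5000
Mz = (16- 1)/2 = 7.5000

M = (2.5000, 4.5000, 7.5000)


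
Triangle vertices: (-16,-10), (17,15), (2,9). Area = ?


-16*(15-9) = -96
17*(9+ 10) = 323
2*(-10-15) = -50
sum = 177
Area = |177|/2 = 88.5000

88.5000 sq units


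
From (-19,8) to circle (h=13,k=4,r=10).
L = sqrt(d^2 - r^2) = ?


d = sqrt((-19-13)^2 + (8-4)^2) = sqrt(1024+16) = 32.2490
L = sqrt(1040.0000 - 100) = sqrt(940.0000) = 30.6594

30.6594


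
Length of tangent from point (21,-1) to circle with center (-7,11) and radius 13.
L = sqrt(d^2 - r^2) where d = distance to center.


d = sqrt((21+ 7)^2 + (-1-11)^2) = sqrt(784+144) = 30.4631
L = sqrt(928.0000 - 169) = sqrt(759.0000) = 27.5500

27.5500


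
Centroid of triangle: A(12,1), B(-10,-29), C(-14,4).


Gx = (12- 10- 14)/3 = -12/3 = -4.0000
Gy = (1- 29+4)/3 = -24/3 = -8.0000

G = (-4.0000, -8.0000)


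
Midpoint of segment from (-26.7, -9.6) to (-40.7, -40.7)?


Mx = (-26.7 - 40.7)/2 = -67.4/2 = -33.7000
My = (-9.6 - 40.7)/2 = -50.3/2 = -25.1500

(-33.7000, -25.1500)


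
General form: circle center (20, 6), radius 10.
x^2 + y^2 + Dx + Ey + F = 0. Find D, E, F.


(x-20)^2 + (y-6)^2 = 10^2
D = -2h = -40, E = -2k = -12
F = h^2+k^2-r^2 = 400+36-100 = 336

D = -40, E = -12, F = 336


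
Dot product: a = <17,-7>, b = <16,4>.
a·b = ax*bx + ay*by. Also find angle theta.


a·b = 17*16 - 7*4 = 272 - 28 = 244
|a| = sqrt(289+49) = 18.3848
|b| = sqrt(256+16) = 16.4924
cos(theta) = 244/(sqrt(338)*sqrt(272)) = 244/sqrt(91936) = 0.804724
theta = arccos(244/sqrt(91936)) = 36.4164 degrees

a·b = 244, theta = 36.4164 deg


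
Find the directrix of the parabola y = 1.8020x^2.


a = 1.8020
1/(4a) = 0.1387
directrix: y = -0.1387 = -0.1387

y = -0.1387


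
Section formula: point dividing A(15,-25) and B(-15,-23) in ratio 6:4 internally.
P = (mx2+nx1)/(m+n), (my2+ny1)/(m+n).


Px = (6*(-15) + 4*15)/10 = -30/10 = -3.0000
Py = (6*(-23) + 4*(-25))/10 = -238/10 = -23.8000

P = (-3.0000, -23.8000)


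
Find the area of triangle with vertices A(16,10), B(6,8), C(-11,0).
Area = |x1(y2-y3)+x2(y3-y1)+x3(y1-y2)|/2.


16*(8-0) = 128
6*(0-10) = -60
-11*(10-8) = -22
sum = 46
Area = |46|/2 = 23.0000

23.0000 sq units


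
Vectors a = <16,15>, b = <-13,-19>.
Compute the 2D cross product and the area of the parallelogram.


cross = 16*(-19) - 15*(-13) = -304 + 195 = -109
Parallelogram area = |-109| = 109

cross = -109, parallelogram area = 109


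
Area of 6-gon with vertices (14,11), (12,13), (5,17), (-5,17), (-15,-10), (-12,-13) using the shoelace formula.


sum(xi*y_{i+1}) = 14*13 + 12*17 + 5*17 - 5*(-10) - 15*(-13) - 12*11 = 584
sum(yi*x_{i+1}) = 11*12 + 13*5 + 17*(-5) + 17*(-15) - 10*(-12) - 13*14 = -205
Area = |584 + 205|/2 = 789/2 = 394.5000

394.5000 sq units


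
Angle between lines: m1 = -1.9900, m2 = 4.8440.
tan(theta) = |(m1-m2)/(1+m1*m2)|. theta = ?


m1-m2 = -6.834
1+m1*m2 = -8.63956
tan(theta) = |-6.834/(-8.63956)| = 0.791013
theta = arctan(|-6.834/(-8.63956)|) = 38.3444 degrees (acute angle)

38.3444 degrees


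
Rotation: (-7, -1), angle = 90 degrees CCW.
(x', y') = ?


cos(90) = 0, sin(90) = 1
x' = -7*0 + 1*1 = 1
y' = -7*1 - 1*0 = -7

(1, -7)


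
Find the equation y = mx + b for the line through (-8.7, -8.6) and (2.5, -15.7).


m = (-7.1)/(11.2) = -0.6339
b = y1 - m*x1 = -8.6 - (-7.1*(-8.7))/(11.2) = -8.6 - 5.5152 = -14.1152

y = -0.6339x - 14.1152


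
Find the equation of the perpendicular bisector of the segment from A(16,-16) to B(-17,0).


Midpoint = (-0.5, -8)
Slope of AB = dy/dx = 16/(-33) = -0.4848
Perp slope = -dx/dy = 33/16 = 2.0625
b = My - (perp slope)*Mx = -8 + (-33*(-0.5))/16 = -8 + 1.0312 = -6.9688

y = 2.0625x - 6.9688


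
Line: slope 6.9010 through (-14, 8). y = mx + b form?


y - 8 = 6.9010(x + 14)
y = 6.9010x + 8 - 6.9010*(-14)
y = 6.9010x + 104.6140

y = 6.9010x + 104.6140


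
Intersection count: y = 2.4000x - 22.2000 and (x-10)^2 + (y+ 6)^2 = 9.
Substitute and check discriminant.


Substitute y = 2.4000x - 22.2000: (x-10)^2 + (2.4000x- 22.2000+ 6)^2 = 9
Expand to Ax^2 + Bx + C = 0, where b-k = -16.2
A = 1+m^2 = 6.76
B = 2(m(b-k) - h) = 2(2.4000*(-16.2) - 10) = -97.76
C = h^2 + (b-k)^2 - r^2 = 100 + 262.44 - 9 = 353.44
disc = B^2-4AC = 9557.0176 - 9557.0176 = 0
disc = 0

1 intersection point (tangent)


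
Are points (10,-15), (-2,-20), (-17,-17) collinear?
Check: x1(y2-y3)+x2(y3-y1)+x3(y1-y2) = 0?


10*(-20+ 17) - 2*(-17+ 15) - 17*(-15+ 20)
= -30 + 4 - 85 = -111

No, not collinear (determinant = -111)


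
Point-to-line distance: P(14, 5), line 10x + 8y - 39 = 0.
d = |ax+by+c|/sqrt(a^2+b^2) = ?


|10*14 + 8*5 - 39| = |141| = 141
sqrt(100 + 64) = sqrt(164) = 12.8062
d = 141/sqrt(164) = 11.0103

11.0103


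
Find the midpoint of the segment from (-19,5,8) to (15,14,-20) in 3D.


Mx = (-19+15)/2 = -2.0000
My = (5+14)/2 = 9.5000
Mz = (8- 20)/2 = -6.0000

M = (-2.0000, 9.5000, -6.0000)


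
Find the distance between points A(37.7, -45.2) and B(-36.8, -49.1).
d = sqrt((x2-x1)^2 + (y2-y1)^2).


dx = -36.8 - 37.7 = -74.5
dy = -49.1 + 45.2 = -3.9
d = sqrt(5550.25 + 15.21) = sqrt(5565.46) = 74.6020

74.6020


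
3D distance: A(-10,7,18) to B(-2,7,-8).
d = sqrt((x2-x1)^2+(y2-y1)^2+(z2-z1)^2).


dx=8, dy=0, dz=-26
d = sqrt(64+0+676) = sqrt(740) = 27.2029

27.2029


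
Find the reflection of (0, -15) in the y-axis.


Reflection rule for y-axis: (-x, y)
(0, -15) -> (0, -15)

(0, -15)


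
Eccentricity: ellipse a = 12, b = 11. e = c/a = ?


c = sqrt(144-121) = sqrt(23) = 4.7958
e = c/a = sqrt(23)/12 = 0.3997

e = 0.3997


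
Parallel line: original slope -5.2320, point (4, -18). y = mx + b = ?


Parallel lines have equal slopes.
m2 = -5.2320
b2 = -18 + 5.2320*4 = 2.9280

y = -5.2320x + 2.9280


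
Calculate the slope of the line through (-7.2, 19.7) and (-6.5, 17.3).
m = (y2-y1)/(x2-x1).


dy = 17.3 - 19.7 = -2.4
dx = -6.5 + 7.2 = 0.7
m = -2.4/0.7 = -3.4286

m = -3.4286


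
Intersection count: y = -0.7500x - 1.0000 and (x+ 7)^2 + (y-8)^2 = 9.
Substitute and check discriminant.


Substitute y = -0.7500x - 1.0000: (x+ 7)^2 + (-0.7500x- 1.0000-8)^2 = 9
Expand to Ax^2 + Bx + C = 0, where b-k = -9
A = 1+m^2 = 1.5625
B = 2(m(b-k) - h) = 2(-0.7500*(-9) + 7) = 27.5
C = h^2 + (b-k)^2 - r^2 = 49 + 81 - 9 = 121
disc = B^2-4AC = 756.2500 - 756.2500 = 0
disc = 0

1 intersection point (tangent)


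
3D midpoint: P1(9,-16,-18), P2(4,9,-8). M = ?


Mx = (9+4)/2 = 6.5000
My = (-16+9)/2 = -3.5000
Mz = (-18- 8)/2 = -13.0000

M = (6.5000, -3.5000, -13.0000)


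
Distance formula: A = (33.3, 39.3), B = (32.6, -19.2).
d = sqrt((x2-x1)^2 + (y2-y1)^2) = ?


dx = 32.6 - 33.3 = -0.7
dy = -19.2 - 39.3 = -58.5
d = sqrt(0.49 + 3422.25) = sqrt(3422.74) = 58.5042

58.5042


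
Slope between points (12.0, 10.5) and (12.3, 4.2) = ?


dy = 4.2 - 10.5 = -6.3
dx = 12.3 - 12.0 = 0.3
m = -6.3/0.3 = -21.0000

m = -21.0000


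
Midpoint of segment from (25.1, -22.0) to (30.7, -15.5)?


Mx = (25.1 + 30.7)/2 = 55.8/2 = 27.9000
My = (-22.0 - 15.5)/2 = -37.5/2 = -18.7500

(27.9000, -18.7500)


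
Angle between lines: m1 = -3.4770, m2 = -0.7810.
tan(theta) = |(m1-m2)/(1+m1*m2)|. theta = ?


m1-m2 = -2.696
1+m1*m2 = 3.715537
tan(theta) = |-2.696/3.715537| = 0.725602
theta = arctan(|-2.696/3.715537|) = 35.9647 degrees (acute angle)

35.9647 degrees


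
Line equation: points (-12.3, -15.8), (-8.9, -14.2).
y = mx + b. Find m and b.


m = (1.6)/(3.4) = 0.4706
b = y1 - m*x1 = -15.8 - (1.6*(-12.3))/(3.4) = -15.8 + 5.7882 = -10.0118

y = 0.4706x - 10.0118


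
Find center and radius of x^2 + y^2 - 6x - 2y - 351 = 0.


h = -D/2 = 6/2 = 3
k = -E/2 = 2/2 = 1
r^2 = h^2 + k^2 - F = 9 + 1 + 351 = 361
r = 19

Center (3, 1), radius = 19


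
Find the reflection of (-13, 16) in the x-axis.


Reflection rule for x-axis: (x, -y)
(-13, 16) -> (-13, -16)

(-13, -16)


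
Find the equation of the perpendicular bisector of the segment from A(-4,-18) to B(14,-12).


Midpoint = (5, -15)
Slope of AB = dy/dx = 6/18 = 0.3333
Perp slope = -dx/dy = -18/6 = -3.0000
b = My - (perp slope)*Mx = -15 + (18*5)/6 = -15 + 15.0000 = 0

y = -3.0000x + 0


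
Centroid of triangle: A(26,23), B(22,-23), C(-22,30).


Gx = (26+22- 22)/3 = 26/3 = 8.6667
Gy = (23- 23+30)/3 = 30/3 = 10.0000

G = (8.6667, 10.0000)


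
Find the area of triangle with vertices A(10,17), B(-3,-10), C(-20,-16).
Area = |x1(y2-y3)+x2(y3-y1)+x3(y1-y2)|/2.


10*(-10+ 16) = 60
-3*(-16-17) = 99
-20*(17+ 10) = -540
sum = -381
Area = |-381|/2 = 190.5000

190.5000 sq units


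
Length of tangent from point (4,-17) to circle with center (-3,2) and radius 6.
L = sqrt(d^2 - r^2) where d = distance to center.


d = sqrt((4+ 3)^2 + (-17-2)^2) = sqrt(49+361) = 20.2485
L = sqrt(410.0000 - 36) = sqrt(374.0000) = 19.3391

19.3391


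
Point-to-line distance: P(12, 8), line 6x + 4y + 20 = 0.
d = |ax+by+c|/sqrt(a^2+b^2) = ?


|6*12 + 4*8 + 20| = |124| = 124
sqrt(36 + 16) = sqrt(52) = 7.2111
d = 124/sqrt(52) = 17.1957

17.1957


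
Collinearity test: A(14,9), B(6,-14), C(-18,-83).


14*(-14+ 83) + 6*(-83-9) - 18*(9+ 14)
= 966 - 552 - 414 = 0

Yes, collinear (determinant = 0)


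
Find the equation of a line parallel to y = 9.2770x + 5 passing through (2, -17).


Parallel lines have equal slopes.
m2 = 9.2770
b2 = -17 - 9.2770*2 = -35.5540

y = 9.2770x - 35.5540


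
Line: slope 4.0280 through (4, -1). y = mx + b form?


y + 1 = 4.0280(x - 4)
y = 4.0280x - 1 - 4.0280*4
y = 4.0280x - 17.1120

y = 4.0280x - 17.1120


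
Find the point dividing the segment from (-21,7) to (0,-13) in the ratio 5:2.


Px = (5*0 + 2*(-21))/7 = -42/7 = -6.0000
Py = (5*(-13) + 2*7)/7 = -51/7 = -7.2857

P = (-6.0000, -7.2857)


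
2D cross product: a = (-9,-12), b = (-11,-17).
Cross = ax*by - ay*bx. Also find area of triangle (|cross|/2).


cross = -9*(-17) + 12*(-11) = 153 - 132 = 21
Triangle area = |21|/2 = 21/2 = 10.5000

cross = 21, triangle area = 10.5000


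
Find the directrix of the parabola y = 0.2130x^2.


a = 0.2130
1/(4a) = 1.1737
directrix: y = -1.1737 = -1.1737

y = -1.1737


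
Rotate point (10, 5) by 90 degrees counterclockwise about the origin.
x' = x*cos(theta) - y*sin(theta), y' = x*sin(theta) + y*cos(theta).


cos(90) = 0, sin(90) = 1
x' = 10*0 - 5*1 = -5
y' = 10*1 + 5*0 = 10

(-5, 10)


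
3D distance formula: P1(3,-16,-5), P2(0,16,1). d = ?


dx=-3, dy=32, dz=6
d = sqrt(9+1024+36) = sqrt(1069) = 32.6956

32.6956


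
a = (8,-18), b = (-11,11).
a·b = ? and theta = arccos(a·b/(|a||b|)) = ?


a·b = 8*(-11) - 18*11 = -88 - 198 = -286
|a| = sqrt(64+324) = 19.6977
|b| = sqrt(121+121) = 15.5563
cos(theta) = -286/(sqrt(388)*sqrt(242)) = -286/sqrt(93896) = -0.933346
theta = arccos(-286/sqrt(93896)) = 158.9625 degrees

a·b = -286, theta = 158.9625 deg


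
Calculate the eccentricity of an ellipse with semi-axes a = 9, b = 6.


c = sqrt(81-36) = sqrt(45) = 6.7082
e = c/a = sqrt(45)/9 = 0.7454

e = 0.7454


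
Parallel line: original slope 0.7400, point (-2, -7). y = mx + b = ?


Parallel lines have equal slopes.
m2 = 0.7400
b2 = -7 - 0.7400*(-2) = -5.5200

y = 0.7400x - 5.5200


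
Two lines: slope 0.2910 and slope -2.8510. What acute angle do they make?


m1-m2 = 3.142
1+m1*m2 = 0.170359
tan(theta) = |3.142/0.170359| = 18.443405
theta = arctan(|3.142/0.170359|) = 86.8965 degrees (acute angle)

86.8965 degrees


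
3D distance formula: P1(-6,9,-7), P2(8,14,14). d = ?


dx=14, dy=5, dz=21
d = sqrt(196+25+441) = sqrt(662) = 25.7294

25.7294


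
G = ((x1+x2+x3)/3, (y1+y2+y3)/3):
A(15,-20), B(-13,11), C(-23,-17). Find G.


Gx = (15- 13- 23)/3 = -21/3 = -7.0000
Gy = (-20+11- 17)/3 = -26/3 = -8.6667

G = (-7.0000, -8.6667)


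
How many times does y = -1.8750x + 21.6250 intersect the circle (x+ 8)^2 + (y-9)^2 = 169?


Substitute y = -1.8750x + 21.6250: (x+ 8)^2 + (-1.8750x+21.6250-9)^2 = 169
Expand to Ax^2 + Bx + C = 0, where b-k = 12.625
A = 1+m^2 = 4.515625
B = 2(m(b-k) - h) = 2(-1.8750*12.625 + 8) = -31.34375
C = h^2 + (b-k)^2 - r^2 = 64 + 159.390625 - 169 = 54.390625
disc = B^2-4AC = 982.4307 - 982.4307 = 0
disc = 0

1 intersection point (tangent)


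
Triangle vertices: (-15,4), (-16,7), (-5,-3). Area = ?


-15*(7+ 3) = -150
-16*(-3-4) = 112
-5*(4-7) = 15
sum = -23
Area = |-23|/2 = 11.5000

11.5000 sq units


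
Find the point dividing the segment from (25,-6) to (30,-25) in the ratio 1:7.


Px = (1*30 + 7*25)/8 = 205/8 = 25.6250
Py = (1*(-25) + 7*(-6))/8 = -67/8 = -8.3750

P = (25.6250, -8.3750)


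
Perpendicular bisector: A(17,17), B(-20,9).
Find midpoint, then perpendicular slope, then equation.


Midpoint = (-1.5, 13)
Slope of AB = dy/dx = -8/(-37) = 0.2162
Perp slope = -dx/dy = -37/8 = -4.6250
b = My - (perp slope)*Mx = 13 + (-37*(-1.5))/(-8) = 13 - 6.9375 = 6.0625

y = -4.6250x + 6.0625


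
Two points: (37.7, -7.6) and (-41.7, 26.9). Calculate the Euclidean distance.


dx = -41.7 - 37.7 = -79.4
dy = 26.9 + 7.6 = 34.5
d = sqrt(6304.36 + 1190.25) = sqrt(7494.61) = 86.5714

86.5714


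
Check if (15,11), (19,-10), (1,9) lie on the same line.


15*(-10-9) + 19*(9-11) + 1*(11+ 10)
= -285 - 38 + 21 = -302

No, not collinear (determinant = -302)


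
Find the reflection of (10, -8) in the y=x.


Reflection rule for y=x: (y, x)
(10, -8) -> (-8, 10)

(-8, 10)


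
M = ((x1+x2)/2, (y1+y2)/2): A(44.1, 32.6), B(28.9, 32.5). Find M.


Mx = (44.1 + 28.9)/2 = 73.0/2 = 36.5000
My = (32.6 + 32.5)/2 = 65.1/2 = 32.5500

(36.5000, 32.5500)


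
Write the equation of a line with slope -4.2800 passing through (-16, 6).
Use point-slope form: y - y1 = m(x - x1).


y - 6 = -4.2800(x + 16)
y = -4.2800x + 6 + 4.2800*(-16)
y = -4.2800x - 62.4800

y = -4.2800x - 62.4800


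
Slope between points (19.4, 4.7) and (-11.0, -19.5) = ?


dy = -19.5 - 4.7 = -24.2
dx = -11.0 - 19.4 = -30.4
m = -24.2/(-30.4) = 0.7961

m = 0.7961


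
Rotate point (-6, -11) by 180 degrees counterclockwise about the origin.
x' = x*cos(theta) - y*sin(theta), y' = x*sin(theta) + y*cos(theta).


cos(180) = -1, sin(180) = 0
x' = -6*(-1) + 11*0 = 6
y' = -6*0 - 11*(-1) = 11

(6, 11)


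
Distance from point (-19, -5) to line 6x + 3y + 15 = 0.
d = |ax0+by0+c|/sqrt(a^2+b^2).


|6*(-19) + 3*(-5) + 15| = |-114| = 114
sqrt(36 + 9) = sqrt(45) = 6.7082
d = 114/sqrt(45) = 16.9941

16.9941


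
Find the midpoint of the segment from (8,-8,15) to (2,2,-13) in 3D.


Mx = (8+2)/2 = 5.0000
My = (-8+2)/2 = -3.0000
Mz = (15- 13)/2 = 1.0000

M = (5.0000, -3.0000, 1.0000)


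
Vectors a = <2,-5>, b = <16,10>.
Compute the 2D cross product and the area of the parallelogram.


cross = 2*10 + 5*16 = 20 + 80 = 100
Parallelogram area = |100| = 100

cross = 100, parallelogram area = 100


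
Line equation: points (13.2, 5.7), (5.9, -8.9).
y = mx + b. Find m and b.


m = (-14.6)/(-7.3) = 2.0000
b = y1 - m*x1 = 5.7 - (-14.6*13.2)/(-7.3) = 5.7 - 26.4000 = -20.7000

y = 2.0000x - 20.7000


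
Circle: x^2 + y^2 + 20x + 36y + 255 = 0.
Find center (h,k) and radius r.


h = -D/2 = -20/2 = -10
k = -E/2 = -36/2 = -18
r^2 = h^2 + k^2 - F = 100 + 324 - 255 = 169
r = 13

Center (-10, -18), radius = 13


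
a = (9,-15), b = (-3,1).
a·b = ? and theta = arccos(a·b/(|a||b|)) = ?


a·b = 9*(-3) - 15*1 = -27 - 15 = -42
|a| = sqrt(81+225) = 17.4929
|b| = sqrt(9+1) = 3.1623
cos(theta) = -42/(sqrt(306)*sqrt(10)) = -42/sqrt(3060) = -0.759257
theta = arccos(-42/sqrt(3060)) = 139.3987 degrees

a·b = -42, theta = 139.3987 deg


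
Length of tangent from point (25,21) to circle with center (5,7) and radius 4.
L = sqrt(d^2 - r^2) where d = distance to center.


d = sqrt((25-5)^2 + (21-7)^2) = sqrt(400+196) = 24.4131
L = sqrt(596.0000 - 16) = sqrt(580.0000) = 24.0832

24.0832


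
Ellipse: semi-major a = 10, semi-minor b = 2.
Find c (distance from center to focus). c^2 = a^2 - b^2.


c^2 = 10^2 - 2^2 = 100 - 4 = 96
c = sqrt(96) = 9.7980

c = 9.7980


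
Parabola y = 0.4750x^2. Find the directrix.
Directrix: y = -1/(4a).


a = 0.4750
1/(4a) = 0.5263
directrix: y = -0.5263 = -0.5263

y = -0.5263


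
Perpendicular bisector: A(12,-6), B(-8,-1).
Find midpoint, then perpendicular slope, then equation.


Midpoint = (2, -3.5)
Slope of AB = dy/dx = 5/(-20) = -0.2500
Perp slope = -dx/dy = 20/5 = 4.0000
b = My - (perp slope)*Mx = -3.5 + (-20*2)/5 = -3.5 - 8.0000 = -11.5000

y = 4.0000x - 11.5000


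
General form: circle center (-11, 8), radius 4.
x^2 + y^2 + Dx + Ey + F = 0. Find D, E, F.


(x+ 11)^2 + (y-8)^2 = 4^2
D = -2h = 22, E = -2k = -16
F = h^2+k^2-r^2 = 121+64-16 = 169

D = 22, E = -16, F = 169


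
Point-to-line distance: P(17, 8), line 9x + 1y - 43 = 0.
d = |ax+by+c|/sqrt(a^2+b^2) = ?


|9*17 + 1*8 - 43| = |118| = 118
sqrt(81 + 1) = sqrt(82) = 9.0554
d = 118/sqrt(82) = 13.0309

13.0309


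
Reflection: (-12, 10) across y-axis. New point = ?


Reflection rule for y-axis: (-x, y)
(-12, 10) -> (12, 10)

(12, 10)


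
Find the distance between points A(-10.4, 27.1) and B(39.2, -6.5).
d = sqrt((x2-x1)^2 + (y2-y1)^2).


dx = 39.2 + 10.4 = 49.6
dy = -6.5 - 27.1 = -33.6
d = sqrt(2460.16 + 1128.96) = sqrt(3589.12) = 59.9093

59.9093


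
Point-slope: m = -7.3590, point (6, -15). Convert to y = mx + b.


y + 15 = -7.3590(x - 6)
y = -7.3590x - 15 + 7.3590*6
y = -7.3590x + 29.1540

y = -7.3590x + 29.1540


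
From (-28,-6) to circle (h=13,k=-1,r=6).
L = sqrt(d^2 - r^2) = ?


d = sqrt((-28-13)^2 + (-6+ 1)^2) = sqrt(1681+25) = 41.3038
L = sqrt(1706.0000 - 36) = sqrt(1670.0000) = 40.8656

40.8656


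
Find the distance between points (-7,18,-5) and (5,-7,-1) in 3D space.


dx=12, dy=-25, dz=4
d = sqrt(144+625+16) = sqrt(785) = 28.0179

28.0179


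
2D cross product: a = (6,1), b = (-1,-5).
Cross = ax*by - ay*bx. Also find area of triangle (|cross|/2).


cross = 6*(-5) - 1*(-1) = -30 + 1 = -29
Triangle area = |-29|/2 = 29/2 = 14.5000

cross = -29, triangle area = 14.5000


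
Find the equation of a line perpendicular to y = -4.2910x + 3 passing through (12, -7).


Perpendicular slope = -1/m1 = -1/(-4.2910) = 0.2330
b2 = y0 - m2*x0 = -7 + 12/(-4.2910) = -7 - 2.7966 = -9.7966

y = 0.2330x - 9.7966


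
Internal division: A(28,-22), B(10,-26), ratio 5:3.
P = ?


Px = (5*10 + 3*28)/8 = 134/8 = 16.7500
Py = (5*(-26) + 3*(-22))/8 = -196/8 = -24.5000

P = (16.7500, -24.5000)


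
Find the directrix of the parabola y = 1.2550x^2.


a = 1.2550
1/(4a) = 0.1992
directrix: y = -0.1992 = -0.1992

y = -0.1992


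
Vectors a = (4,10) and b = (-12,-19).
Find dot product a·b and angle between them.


a·b = 4*(-12) + 10*(-19) = -48 - 190 = -238
|a| = sqrt(16+100) = 10.7703
|b| = sqrt(144+361) = 22.4722
cos(theta) = -238/(sqrt(116)*sqrt(505)) = -238/sqrt(58580) = -0.983337
theta = arccos(-238/sqrt(58580)) = 169.5258 degrees

a·b = -238, theta = 169.5258 deg


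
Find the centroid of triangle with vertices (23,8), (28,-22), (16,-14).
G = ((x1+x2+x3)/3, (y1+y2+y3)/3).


Gx = (23+28+16)/3 = 67/3 = 22.3333
Gy = (8- 22- 14)/3 = -28/3 = -9.3333

G = (22.3333, -9.3333)


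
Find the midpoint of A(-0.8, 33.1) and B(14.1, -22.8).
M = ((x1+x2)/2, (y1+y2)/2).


Mx = (-0.8 + 14.1)/2 = 13.3/2 = 6.6500
My = (33.1 - 22.8)/2 = 10.3/2 = 5.1500

(6.6500, 5.1500)


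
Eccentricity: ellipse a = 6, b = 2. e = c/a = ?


c = sqrt(36-4) = sqrt(32) = 5.6569
e = c/a = sqrt(32)/6 = 0.9428

e = 0.9428


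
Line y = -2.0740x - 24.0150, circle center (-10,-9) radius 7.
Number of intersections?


Substitute y = -2.0740x - 24.0150: (x+ 10)^2 + (-2.0740x- 24.0150+ 9)^2 = 49
Expand to Ax^2 + Bx + C = 0, where b-k = -15.015
A = 1+m^2 = 5.301476
B = 2(m(b-k) - h) = 2(-2.0740*(-15.015) + 10) = 82.28222
C = h^2 + (b-k)^2 - r^2 = 100 + 225.450225 - 49 = 276.450225
disc = B^2-4AC = 6770.3637 - 5862.3769 = 907.9868
disc > 0

2 intersection points


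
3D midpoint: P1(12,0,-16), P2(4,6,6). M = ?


Mx = (12+4)/2 = 8.0000
My = (0+6)/2 = 3.0000
Mz = (-16+6)/2 = -5.0000

M = (8.0000, 3.0000, -5.0000)


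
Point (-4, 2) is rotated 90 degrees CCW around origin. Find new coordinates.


cos(90) = 0, sin(90) = 1
x' = -4*0 - 2*1 = -2
y' = -4*1 + 2*0 = -4

(-2, -4)


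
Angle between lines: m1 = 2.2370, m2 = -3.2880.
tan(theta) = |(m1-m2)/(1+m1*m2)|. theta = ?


m1-m2 = 5.525
1+m1*m2 = -6.355256
tan(theta) = |5.525/(-6.355256)| = 0.869359
theta = arctan(|5.525/(-6.355256)|) = 41.0024 degrees (acute angle)

41.0024 degrees


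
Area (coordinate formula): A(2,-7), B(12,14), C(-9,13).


2*(14-13) = 2
12*(13+ 7) = 240
-9*(-7-14) = 189
sum = 431
Area = |431|/2 = 215.5000

215.5000 sq units


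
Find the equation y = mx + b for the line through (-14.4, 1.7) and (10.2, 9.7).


m = (8)/(24.6) = 0.3252
b = y1 - m*x1 = 1.7 - (8*(-14.4))/(24.6) = 1.7 + 4.6829 = 6.3829

y = 0.3252x + 6.3829


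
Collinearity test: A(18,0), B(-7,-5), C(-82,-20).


18*(-5+ 20) - 7*(-20-0) - 82*(0+ 5)
= 270 + 140 - 410 = 0

Yes, collinear (determinant = 0)


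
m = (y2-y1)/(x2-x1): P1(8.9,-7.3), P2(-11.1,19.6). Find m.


dy = 19.6 + 7.3 = 26.9
dx = -11.1 - 8.9 = -20.0
m = 26.9/(-20.0) = -1.3450

m = -1.3450


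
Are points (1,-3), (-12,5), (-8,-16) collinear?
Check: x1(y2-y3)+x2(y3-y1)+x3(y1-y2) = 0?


1*(5+ 16) - 12*(-16+ 3) - 8*(-3-5)
= 21 + 156 + 64 = 241

No, not collinear (determinant = 241)


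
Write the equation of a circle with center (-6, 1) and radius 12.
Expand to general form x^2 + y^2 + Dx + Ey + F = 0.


(x+ 6)^2 + (y-1)^2 = 12^2
D = -2h = 12, E = -2k = -2
F = h^2+k^2-r^2 = 36+1-144 = -107

x^2 + y^2 + 12x - 2y - 107 = 0


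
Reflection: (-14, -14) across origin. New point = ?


Reflection rule for origin: (-x, -y)
(-14, -14) -> (14, 14)

(14, 14)


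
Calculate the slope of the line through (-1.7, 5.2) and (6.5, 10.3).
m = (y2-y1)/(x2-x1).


dy = 10.3 - 5.2 = 5.1
dx = 6.5 + 1.7 = 8.2
m = 5.1/8.2 = 0.6220

m = 0.6220


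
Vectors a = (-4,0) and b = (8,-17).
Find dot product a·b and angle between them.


a·b = -4*8 + 0*(-17) = -32 + 0 = -32
|a| = sqrt(16+0) = 4.0000
|b| = sqrt(64+289) = 18.7883
cos(theta) = -32/(sqrt(16)*sqrt(353)) = -32/sqrt(5648) = -0.425797
theta = arccos(-32/sqrt(5648)) = 115.2011 degrees

a·b = -32, theta = 115.2011 deg


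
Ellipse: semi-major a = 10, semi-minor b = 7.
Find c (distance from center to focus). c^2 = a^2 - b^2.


c^2 = 10^2 - 7^2 = 100 - 49 = 51
c = sqrt(51) = 7.1414

c = 7.1414


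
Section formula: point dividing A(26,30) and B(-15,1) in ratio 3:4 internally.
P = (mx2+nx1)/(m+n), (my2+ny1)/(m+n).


Px = (3*(-15) + 4*26)/7 = 59/7 = 8.4286
Py = (3*1 + 4*30)/7 = 123/7 = 17.5714

P = (8.4286, 17.5714)


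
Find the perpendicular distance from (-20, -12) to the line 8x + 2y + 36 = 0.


|8*(-20) + 2*(-12) + 36| = |-148| = 148
sqrt(64 + 4) = sqrt(68) = 8.2462
d = 148/sqrt(68) = 17.9476

17.9476


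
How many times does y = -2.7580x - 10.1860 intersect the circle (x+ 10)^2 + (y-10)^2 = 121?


Substitute y = -2.7580x - 10.1860: (x+ 10)^2 + (-2.7580x- 10.1860-10)^2 = 121
Expand to Ax^2 + Bx + C = 0, where b-k = -20.186
A = 1+m^2 = 8.606564
B = 2(m(b-k) - h) = 2(-2.7580*(-20.186) + 10) = 131.345976
C = h^2 + (b-k)^2 - r^2 = 100 + 407.474596 - 121 = 386.474596
disc = B^2-4AC = 17251.7654 - 13304.8734 = 3946.8920
disc > 0

2 intersection points


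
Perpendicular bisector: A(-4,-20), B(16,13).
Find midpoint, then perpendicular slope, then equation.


Midpoint = (6, -3.5)
Slope of AB = dy/dx = 33/20 = 1.6500
Perp slope = -dx/dy = -20/33 = -0.6061
b = My - (perp slope)*Mx = -3.5 + (20*6)/33 = -3.5 + 3.6364 = 0.1364

y = -0.6061x + 0.1364


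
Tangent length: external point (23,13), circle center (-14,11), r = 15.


d = sqrt((23+ 14)^2 + (13-11)^2) = sqrt(1369+4) = 37.0540
L = sqrt(1373.0000 - 225) = sqrt(1148.0000) = 33.8821

33.8821


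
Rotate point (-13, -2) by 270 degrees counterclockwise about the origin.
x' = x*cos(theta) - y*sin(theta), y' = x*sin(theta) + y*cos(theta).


cos(270) = 0, sin(270) = -1
x' = -13*0 + 2*(-1) = -2
y' = -13*(-1) - 2*0 = 13

(-2, 13)


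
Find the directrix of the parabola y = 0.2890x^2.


a = 0.2890
1/(4a) = 0.8651
directrix: y = -0.8651 = -0.8651

y = -0.8651


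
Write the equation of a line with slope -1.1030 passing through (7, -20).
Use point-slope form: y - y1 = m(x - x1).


y + 20 = -1.1030(x - 7)
y = -1.1030x - 20 + 1.1030*7
y = -1.1030x - 12.2790

y = -1.1030x - 12.2790


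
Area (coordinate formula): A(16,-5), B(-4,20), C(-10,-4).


16*(20+ 4) = 384
-4*(-4+ 5) = -4
-10*(-5-20) = 250
sum = 630
Area = |630|/2 = 315.0000

315.0000 sq units


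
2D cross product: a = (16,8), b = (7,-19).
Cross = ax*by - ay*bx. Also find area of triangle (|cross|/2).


cross = 16*(-19) - 8*7 = -304 - 56 = -360
Triangle area = |-360|/2 = 360/2 = 180.0000

cross = -360, triangle area = 180.0000


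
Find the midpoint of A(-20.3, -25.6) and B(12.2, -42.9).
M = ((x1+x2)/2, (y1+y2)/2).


Mx = (-20.3 + 12.2)/2 = -8.1/2 = -4.0500
My = (-25.6 - 42.9)/2 = -68.5/2 = -34.2500

(-4.0500, -34.2500)


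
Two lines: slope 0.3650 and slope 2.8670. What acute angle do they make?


m1-m2 = -2.502
1+m1*m2 = 2.046455
tan(theta) = |-2.502/2.046455| = 1.222602
theta = arctan(|-2.502/2.046455|) = 50.7193 degrees (acute angle)

50.7193 degrees


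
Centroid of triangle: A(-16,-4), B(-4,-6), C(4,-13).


Gx = (-16- 4+4)/3 = -16/3 = -5.3333
Gy = (-4- 6- 13)/3 = -23/3 = -7.6667

G = (-5.3333, -7.6667)


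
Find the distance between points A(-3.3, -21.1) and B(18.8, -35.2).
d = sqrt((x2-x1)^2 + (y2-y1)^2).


dx = 18.8 + 3.3 = 22.1
dy = -35.2 + 21.1 = -14.1
d = sqrt(488.41 + 198.81) = sqrt(687.22) = 26.2149

26.2149


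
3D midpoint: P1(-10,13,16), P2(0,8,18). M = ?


Mx = (-10+0)/2 = -5.0000
My = (13+8)/2 = 10.5000
Mz = (16+18)/2 = 17.0000

M = (-5.0000, 10.5000, 17.0000)


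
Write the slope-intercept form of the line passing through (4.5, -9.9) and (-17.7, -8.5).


m = (1.4)/(-22.2) = -0.0631
b = y1 - m*x1 = -9.9 - (1.4*4.5)/(-22.2) = -9.9 + 0.2838 = -9.6162

y = -0.0631x - 9.6162


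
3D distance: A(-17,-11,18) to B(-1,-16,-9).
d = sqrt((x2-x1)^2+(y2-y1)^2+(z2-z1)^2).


dx=16, dy=-5, dz=-27
d = sqrt(256+25+729) = sqrt(1010) = 31.7805

31.7805


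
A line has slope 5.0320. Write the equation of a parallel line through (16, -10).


Parallel lines have equal slopes.
m2 = 5.0320
b2 = -10 - 5.0320*16 = -90.5120

y = 5.0320x - 90.5120


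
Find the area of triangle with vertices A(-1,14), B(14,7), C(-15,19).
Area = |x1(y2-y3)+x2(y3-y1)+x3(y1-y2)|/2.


-1*(7-19) = 12
14*(19-14) = 70
-15*(14-7) = -105
sum = -23
Area = |-23|/2 = 11.5000

11.5000 sq units


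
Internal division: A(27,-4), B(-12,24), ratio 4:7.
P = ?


Px = (4*(-12) + 7*27)/11 = 141/11 = 12.8182
Py = (4*24 + 7*(-4))/11 = 68/11 = 6.1818

P = (12.8182, 6.1818)


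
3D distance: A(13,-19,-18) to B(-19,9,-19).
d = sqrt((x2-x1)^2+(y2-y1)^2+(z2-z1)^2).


dx=-32, dy=28, dz=-1
d = sqrt(1024+784+1) = sqrt(1809) = 42.5323

42.5323


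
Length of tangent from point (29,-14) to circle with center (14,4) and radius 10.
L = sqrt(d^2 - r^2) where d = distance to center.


d = sqrt((29-14)^2 + (-14-4)^2) = sqrt(225+324) = 23.4307
L = sqrt(549.0000 - 100) = sqrt(449.0000) = 21.1896

21.1896


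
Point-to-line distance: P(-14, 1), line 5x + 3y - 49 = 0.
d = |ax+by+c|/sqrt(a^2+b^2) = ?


|5*(-14) + 3*1 - 49| = |-116| = 116
sqrt(25 + 9) = sqrt(34) = 5.8310
d = 116/sqrt(34) = 19.8938

19.8938


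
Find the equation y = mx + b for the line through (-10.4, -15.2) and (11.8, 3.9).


m = (19.1)/(22.2) = 0.8604
b = y1 - m*x1 = -15.2 - (19.1*(-10.4))/(22.2) = -15.2 + 8.9477 = -6.2523

y = 0.8604x - 6.2523


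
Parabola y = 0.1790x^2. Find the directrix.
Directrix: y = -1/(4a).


a = 0.1790
1/(4a) = 1.3966
directrix: y = -1.3966 = -1.3966

y = -1.3966


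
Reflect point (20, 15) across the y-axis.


Reflection rule for y-axis: (-x, y)
(20, 15) -> (-20, 15)

(-20, 15)


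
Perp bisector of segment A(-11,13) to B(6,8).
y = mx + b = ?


Midpoint = (-2.5, 10.5)
Slope of AB = dy/dx = -5/17 = -0.2941
Perp slope = -dx/dy = 17/5 = 3.4000
b = My - (perp slope)*Mx = 10.5 + (17*(-2.5))/(-5) = 10.5 + 8.5000 = 19.0000

y = 3.4000x + 19.0000


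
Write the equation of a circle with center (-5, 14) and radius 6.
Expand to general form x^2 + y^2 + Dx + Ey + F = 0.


(x+ 5)^2 + (y-14)^2 = 6^2
D = -2h = 10, E = -2k = -28
F = h^2+k^2-r^2 = 25+196-36 = 185

x^2 + y^2 + 10x - 28y + 185 = 0


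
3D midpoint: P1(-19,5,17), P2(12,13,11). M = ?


Mx = (-19+12)/2 = -3.5000
My = (5+13)/2 = 9.0000
Mz = (17+11)/2 = 14.0000

M = (-3.5000, 9.0000, 14.0000)


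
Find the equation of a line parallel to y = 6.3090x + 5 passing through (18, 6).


Parallel lines have equal slopes.
m2 = 6.3090
b2 = 6 - 6.3090*18 = -107.5620

y = 6.3090x - 107.5620


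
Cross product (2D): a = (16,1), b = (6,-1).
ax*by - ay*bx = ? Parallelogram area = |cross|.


cross = 16*(-1) - 1*6 = -16 - 6 = -22
Parallelogram area = |-22| = 22

cross = -22, parallelogram area = 22


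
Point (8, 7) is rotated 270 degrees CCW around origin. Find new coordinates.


cos(270) = 0, sin(270) = -1
x' = 8*0 - 7*(-1) = 7
y' = 8*(-1) + 7*0 = -8

(7, -8)


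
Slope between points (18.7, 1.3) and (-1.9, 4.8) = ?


dy = 4.8 - 1.3 = 3.5
dx = -1.9 - 18.7 = -20.6
m = 3.5/(-20.6) = -0.1699

m = -0.1699


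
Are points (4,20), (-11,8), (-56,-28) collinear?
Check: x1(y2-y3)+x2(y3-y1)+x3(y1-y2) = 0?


4*(8+ 28) - 11*(-28-20) - 56*(20-8)
= 144 + 528 - 672 = 0

Yes, collinear (determinant = 0)


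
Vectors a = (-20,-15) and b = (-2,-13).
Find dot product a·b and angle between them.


a·b = -20*(-2) - 15*(-13) = 40 + 195 = 235
|a| = sqrt(400+225) = 25.0000
|b| = sqrt(4+169) = 13.1529
cos(theta) = 235/(sqrt(625)*sqrt(173)) = 235/sqrt(108125) = 0.714669
theta = arccos(235/sqrt(108125)) = 44.3839 degrees

a·b = 235, theta = 44.3839 deg


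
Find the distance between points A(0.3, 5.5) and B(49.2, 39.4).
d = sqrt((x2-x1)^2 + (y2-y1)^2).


dx = 49.2 - 0.3 = 48.9
dy = 39.4 - 5.5 = 33.9
d = sqrt(2391.21 + 1149.21) = sqrt(3540.42) = 59.5014

59.5014


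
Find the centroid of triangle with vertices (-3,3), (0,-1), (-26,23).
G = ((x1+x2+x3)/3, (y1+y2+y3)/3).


Gx = (-3+0- 26)/3 = -29/3 = -9.6667
Gy = (3- 1+23)/3 = 25/3 = 8.3333

G = (-9.6667, 8.3333)


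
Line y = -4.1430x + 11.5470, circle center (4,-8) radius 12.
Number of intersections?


Substitute y = -4.1430x + 11.5470: (x-4)^2 + (-4.1430x+11.5470+ 8)^2 = 144
Expand to Ax^2 + Bx + C = 0, where b-k = 19.547
A = 1+m^2 = 18.164449
B = 2(m(b-k) - h) = 2(-4.1430*19.547 - 4) = -169.966442
C = h^2 + (b-k)^2 - r^2 = 16 + 382.085209 - 144 = 254.085209
disc = B^2-4AC = 28888.5914 - 18461.2713 = 10427.3201
disc > 0

2 intersection points


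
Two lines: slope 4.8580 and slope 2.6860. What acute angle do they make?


m1-m2 = 2.172
1+m1*m2 = 14.048588
tan(theta) = |2.172/14.048588| = 0.154606
theta = arctan(|2.172/14.048588|) = 8.7887 degrees (acute angle)

8.7887 degrees


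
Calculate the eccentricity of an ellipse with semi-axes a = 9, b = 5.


c = sqrt(81-25) = sqrt(56) = 7.4833
e = c/a = sqrt(56)/9 = 0.8315

e = 0.8315


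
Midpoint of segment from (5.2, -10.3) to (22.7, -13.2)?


Mx = (5.2 + 22.7)/2 = 27.9/2 = 13.9500
My = (-10.3 - 13.2)/2 = -23.5/2 = -11.7500

(13.9500, -11.7500)


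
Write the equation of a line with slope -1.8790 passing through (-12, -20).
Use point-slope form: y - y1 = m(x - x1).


y + 20 = -1.8790(x + 12)
y = -1.8790x - 20 + 1.8790*(-12)
y = -1.8790x - 42.5480

y = -1.8790x - 42.5480


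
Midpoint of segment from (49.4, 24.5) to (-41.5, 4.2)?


Mx = (49.4 - 41.5)/2 = 7.9/2 = 3.9500
My = (24.5 + 4.2)/2 = 28.7/2 = 14.3500

(3.9500, 14.3500)


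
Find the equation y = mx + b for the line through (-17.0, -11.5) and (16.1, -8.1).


m = (3.4)/(33.1) = 0.1027
b = y1 - m*x1 = -11.5 - (3.4*(-17.0))/(33.1) = -11.5 + 1.7462 = -9.7538

y = 0.1027x - 9.7538


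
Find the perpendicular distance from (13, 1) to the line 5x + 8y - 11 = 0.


|5*13 + 8*1 - 11| = |62| = 62
sqrt(25 + 64) = sqrt(89) = 9.4340
d = 62/sqrt(89) = 6.5720

6.5720


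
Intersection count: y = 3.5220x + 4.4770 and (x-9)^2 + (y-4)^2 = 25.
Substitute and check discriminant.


Substitute y = 3.5220x + 4.4770: (x-9)^2 + (3.5220x+4.4770-4)^2 = 25
Expand to Ax^2 + Bx + C = 0, where b-k = 0.477
A = 1+m^2 = 13.404484
B = 2(m(b-k) - h) = 2(3.5220*0.477 - 9) = -14.640012
C = h^2 + (b-k)^2 - r^2 = 81 + 0.227529 - 25 = 56.227529
disc = B^2-4AC = 214.3300 - 3014.8041 = -2800.4741
disc < 0

0 intersection points


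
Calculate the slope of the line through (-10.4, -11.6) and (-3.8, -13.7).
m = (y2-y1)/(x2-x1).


dy = -13.7 + 11.6 = -2.1
dx = -3.8 + 10.4 = 6.6
m = -2.1/6.6 = -0.3182

m = -0.3182


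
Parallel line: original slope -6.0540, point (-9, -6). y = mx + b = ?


Parallel lines have equal slopes.
m2 = -6.0540
b2 = -6 + 6.0540*(-9) = -60.4860

y = -6.0540x - 60.4860


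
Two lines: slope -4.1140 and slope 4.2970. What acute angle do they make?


m1-m2 = -8.411
1+m1*m2 = -16.677858
tan(theta) = |-8.411/(-16.677858)| = 0.504321
theta = arctan(|-8.411/(-16.677858)|) = 26.7628 degrees (acute angle)

26.7628 degrees


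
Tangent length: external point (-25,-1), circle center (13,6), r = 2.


d = sqrt((-25-13)^2 + (-1-6)^2) = sqrt(1444+49) = 38.6394
L = sqrt(1493.0000 - 4) = sqrt(1489.0000) = 38.5876

38.5876
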